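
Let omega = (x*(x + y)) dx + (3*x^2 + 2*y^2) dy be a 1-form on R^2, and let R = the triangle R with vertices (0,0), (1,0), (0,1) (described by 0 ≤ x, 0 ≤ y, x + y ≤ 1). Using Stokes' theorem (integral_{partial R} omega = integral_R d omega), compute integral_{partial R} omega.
integral_(partial R) omega = 5/6

Stokes: integral_partial_R omega = integral_R d omega with d omega = (∂Q/∂x - ∂P/∂y) dx ∧ dy.
  ∂Q/∂x = 6*x
  ∂P/∂y = x
  integrand = ∂Q/∂x - ∂P/∂y = 5*x.
Integrating over R: integral_0^1 integral_0^{1-x} (5*x) dy dx = 5/6.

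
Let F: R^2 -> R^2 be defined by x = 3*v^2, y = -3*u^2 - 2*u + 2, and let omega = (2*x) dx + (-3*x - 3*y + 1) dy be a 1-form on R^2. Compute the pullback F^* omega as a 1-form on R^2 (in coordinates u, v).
F^* omega = (-54*u^3 - 54*u^2 + 54*u*v^2 + 18*u + 18*v^2 + 10) du + (36*v^3) dv

Using F^*(f dg) = (f ∘ F) d(g ∘ F), substitute each coordinate x_i by F_i(u, v) in f_i, and replace dx_i by d F_i = (∂F_i/∂u) du + (∂F_i/∂v) dv.
  For the x component: f_1(F) = 6*v^2; d F_1 = (0) du + (6*v) dv
  For the y component: f_2(F) = 9*u^2 + 6*u - 9*v^2 - 5; d F_2 = (-6*u - 2) du + (0) dv
Combining and collecting du, dv coefficients:
  coeff of du: -54*u^3 - 54*u^2 + 54*u*v^2 + 18*u + 18*v^2 + 10
  coeff of dv: 36*v^3
F^* omega = (-54*u^3 - 54*u^2 + 54*u*v^2 + 18*u + 18*v^2 + 10) du + (36*v^3) dv.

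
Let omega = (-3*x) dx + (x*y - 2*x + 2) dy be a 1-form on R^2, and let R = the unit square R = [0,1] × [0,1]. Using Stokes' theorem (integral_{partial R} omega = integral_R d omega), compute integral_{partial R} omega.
integral_(partial R) omega = -3/2

Stokes: integral_partial_R omega = integral_R d omega with d omega = (∂Q/∂x - ∂P/∂y) dx ∧ dy.
  ∂Q/∂x = y - 2
  ∂P/∂y = 0
  integrand = ∂Q/∂x - ∂P/∂y = y - 2.
Integrating over R: integral_0^1 integral_0^1 (y - 2) dx dy = -3/2.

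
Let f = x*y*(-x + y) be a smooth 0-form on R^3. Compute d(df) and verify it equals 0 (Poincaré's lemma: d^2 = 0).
d(df) = 0

Step 1: df = sum_i (∂f/∂x_i) dx_i = (y*(-2*x + y)) dx + (x*(-x + 2*y)) dy + (0) dz.
Step 2: Apply d again. Using the 1-form formula, the coefficient of dx ∧ dy in d(df) is ∂^2 f/∂x ∂y - ∂^2 f/∂y ∂x = (-2*x + 2*y) - (-2*x + 2*y) = 0 (equality of mixed partials for smooth f).
Similarly for dx ∧ dz and dy ∧ dz — all coefficients vanish. So d(df) = 0.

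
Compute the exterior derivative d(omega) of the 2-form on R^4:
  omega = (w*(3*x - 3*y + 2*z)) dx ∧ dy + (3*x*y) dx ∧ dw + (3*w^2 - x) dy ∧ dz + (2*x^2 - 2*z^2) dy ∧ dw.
d(omega) = (2*w - 1) dx ∧ dy ∧ dz + (4*x - 3*y + 2*z) dx ∧ dy ∧ dw + (6*w + 4*z) dy ∧ dz ∧ dw

For a 2-form omega = sum_{i<j} g_{ij} dx_i ∧ dx_j, the exterior derivative is
  d(omega) = sum_{i<j} d(g_{ij}) ∧ dx_i ∧ dx_j = sum_{i<j, k} (∂g_{ij}/∂x_k) dx_k ∧ dx_i ∧ dx_j.
Expand each term, using dx_k ∧ dx_i ∧ dx_j = sgn(permutation) dx_{(a)} ∧ dx_{(b)} ∧ dx_{(c)} with (a < b < c) sorted:
  d(w*(3*x - 3*y + 2*z)) includes (∂/∂z)(w*(3*x - 3*y + 2*z)) dz = (2*w) dz, which multiplied by dx ∧ dy gives (2*w) dx ∧ dy ∧ dz
  d(w*(3*x - 3*y + 2*z)) includes (∂/∂w)(w*(3*x - 3*y + 2*z)) dw = (3*x - 3*y + 2*z) dw, which multiplied by dx ∧ dy gives (3*x - 3*y + 2*z) dx ∧ dy ∧ dw
  d(3*x*y) includes (∂/∂y)(3*x*y) dy = (3*x) dy, which multiplied by dx ∧ dw gives (-3*x) dx ∧ dy ∧ dw
  d(3*w^2 - x) includes (∂/∂x)(3*w^2 - x) dx = (-1) dx, which multiplied by dy ∧ dz gives (-1) dx ∧ dy ∧ dz
  d(3*w^2 - x) includes (∂/∂w)(3*w^2 - x) dw = (6*w) dw, which multiplied by dy ∧ dz gives (6*w) dy ∧ dz ∧ dw
  d(2*x^2 - 2*z^2) includes (∂/∂x)(2*x^2 - 2*z^2) dx = (4*x) dx, which multiplied by dy ∧ dw gives (4*x) dx ∧ dy ∧ dw
  d(2*x^2 - 2*z^2) includes (∂/∂z)(2*x^2 - 2*z^2) dz = (-4*z) dz, which multiplied by dy ∧ dw gives (4*z) dy ∧ dz ∧ dw
Collecting like 3-forms: d(omega) = (2*w - 1) dx ∧ dy ∧ dz + (4*x - 3*y + 2*z) dx ∧ dy ∧ dw + (6*w + 4*z) dy ∧ dz ∧ dw.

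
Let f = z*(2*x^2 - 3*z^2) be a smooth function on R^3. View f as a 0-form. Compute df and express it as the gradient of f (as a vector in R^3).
df = (4*x*z) dx + (0) dy + (2*x^2 - 9*z^2) dz; grad f = (4*x*z, 0, 2*x^2 - 9*z^2)

For a 0-form f, d f = (∂f/∂x) dx + (∂f/∂y) dy + (∂f/∂z) dz. The components of the vector representation are exactly the entries of grad f in Cartesian coordinates:
  ∂f/∂x = 4*x*z
  ∂f/∂y = 0
  ∂f/∂z = 2*x^2 - 9*z^2.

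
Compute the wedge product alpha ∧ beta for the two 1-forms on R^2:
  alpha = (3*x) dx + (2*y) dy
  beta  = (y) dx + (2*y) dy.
alpha ∧ beta = (2*y*(3*x - y)) dx ∧ dy

Distribute the wedge, using dx_i ∧ dx_j = -dx_j ∧ dx_i and dx_i ∧ dx_i = 0. For each pair (i, j) with i < j, the coefficient of dx_i ∧ dx_j in alpha ∧ beta is (alpha_i * beta_j - alpha_j * beta_i). Collecting: alpha ∧ beta = (2*y*(3*x - y)) dx ∧ dy.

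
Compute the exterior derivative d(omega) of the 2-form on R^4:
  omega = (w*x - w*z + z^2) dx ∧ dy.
d(omega) = (-w + 2*z) dx ∧ dy ∧ dz + (x - z) dx ∧ dy ∧ dw

For a 2-form omega = sum_{i<j} g_{ij} dx_i ∧ dx_j, the exterior derivative is
  d(omega) = sum_{i<j} d(g_{ij}) ∧ dx_i ∧ dx_j = sum_{i<j, k} (∂g_{ij}/∂x_k) dx_k ∧ dx_i ∧ dx_j.
Expand each term, using dx_k ∧ dx_i ∧ dx_j = sgn(permutation) dx_{(a)} ∧ dx_{(b)} ∧ dx_{(c)} with (a < b < c) sorted:
  d(w*x - w*z + z^2) includes (∂/∂z)(w*x - w*z + z^2) dz = (-w + 2*z) dz, which multiplied by dx ∧ dy gives (-w + 2*z) dx ∧ dy ∧ dz
  d(w*x - w*z + z^2) includes (∂/∂w)(w*x - w*z + z^2) dw = (x - z) dw, which multiplied by dx ∧ dy gives (x - z) dx ∧ dy ∧ dw
Collecting like 3-forms: d(omega) = (-w + 2*z) dx ∧ dy ∧ dz + (x - z) dx ∧ dy ∧ dw.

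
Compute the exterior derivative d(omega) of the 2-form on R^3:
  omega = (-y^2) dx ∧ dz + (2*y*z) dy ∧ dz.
d(omega) = (2*y) dx ∧ dy ∧ dz

For a 2-form omega = sum_{i<j} g_{ij} dx_i ∧ dx_j, the exterior derivative is
  d(omega) = sum_{i<j} d(g_{ij}) ∧ dx_i ∧ dx_j = sum_{i<j, k} (∂g_{ij}/∂x_k) dx_k ∧ dx_i ∧ dx_j.
Expand each term, using dx_k ∧ dx_i ∧ dx_j = sgn(permutation) dx_{(a)} ∧ dx_{(b)} ∧ dx_{(c)} with (a < b < c) sorted:
  d(-y^2) includes (∂/∂y)(-y^2) dy = (-2*y) dy, which multiplied by dx ∧ dz gives (2*y) dx ∧ dy ∧ dz
Collecting like 3-forms: d(omega) = (2*y) dx ∧ dy ∧ dz.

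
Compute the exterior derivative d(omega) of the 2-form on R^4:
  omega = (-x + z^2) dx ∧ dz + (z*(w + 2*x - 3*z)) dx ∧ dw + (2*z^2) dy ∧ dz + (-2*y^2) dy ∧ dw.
d(omega) = (-w - 2*x + 6*z) dx ∧ dz ∧ dw

For a 2-form omega = sum_{i<j} g_{ij} dx_i ∧ dx_j, the exterior derivative is
  d(omega) = sum_{i<j} d(g_{ij}) ∧ dx_i ∧ dx_j = sum_{i<j, k} (∂g_{ij}/∂x_k) dx_k ∧ dx_i ∧ dx_j.
Expand each term, using dx_k ∧ dx_i ∧ dx_j = sgn(permutation) dx_{(a)} ∧ dx_{(b)} ∧ dx_{(c)} with (a < b < c) sorted:
  d(z*(w + 2*x - 3*z)) includes (∂/∂z)(z*(w + 2*x - 3*z)) dz = (w + 2*x - 6*z) dz, which multiplied by dx ∧ dw gives (-w - 2*x + 6*z) dx ∧ dz ∧ dw
Collecting like 3-forms: d(omega) = (-w - 2*x + 6*z) dx ∧ dz ∧ dw.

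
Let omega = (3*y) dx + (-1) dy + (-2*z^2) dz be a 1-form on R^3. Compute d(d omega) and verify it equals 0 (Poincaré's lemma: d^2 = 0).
d(d omega) = 0

Step 1: d omega = sum_{i<j} (∂f_j/∂x_i - ∂f_i/∂x_j) dx_i ∧ dx_j:
  coeff of dx ∧ dy: -3
  coeff of dx ∧ dz: 0
  coeff of dy ∧ dz: 0
Step 2: Apply d again to each 2-form coefficient. The only possible 3-form in R^3 is dx ∧ dy ∧ dz, with coefficient
  ∂(coeff of dy∧dz)/∂x - ∂(coeff of dx∧dz)/∂y + ∂(coeff of dx∧dy)/∂z
  = ∂/∂x (0) - ∂/∂y (0) + ∂/∂z (-3).
Each of these terms simplifies to sums of mixed partials that cancel in pairs. The result is 0 (by equality of mixed partials for smooth functions — Schwarz / Clairaut).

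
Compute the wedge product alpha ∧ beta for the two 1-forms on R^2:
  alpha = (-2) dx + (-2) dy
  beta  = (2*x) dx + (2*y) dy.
alpha ∧ beta = (4*x - 4*y) dx ∧ dy

Distribute the wedge, using dx_i ∧ dx_j = -dx_j ∧ dx_i and dx_i ∧ dx_i = 0. For each pair (i, j) with i < j, the coefficient of dx_i ∧ dx_j in alpha ∧ beta is (alpha_i * beta_j - alpha_j * beta_i). Collecting: alpha ∧ beta = (4*x - 4*y) dx ∧ dy.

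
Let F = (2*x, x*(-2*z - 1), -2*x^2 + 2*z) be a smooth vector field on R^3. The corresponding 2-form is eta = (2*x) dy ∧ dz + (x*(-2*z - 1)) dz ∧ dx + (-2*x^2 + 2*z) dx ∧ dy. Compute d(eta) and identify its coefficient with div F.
d(eta) = (4) dx ∧ dy ∧ dz; div F = 4

For a 2-form in R^3 of the form above, applying d gives a 3-form with coefficient ∂P/∂x + ∂Q/∂y + ∂R/∂z:
  ∂P/∂x = 2
  ∂Q/∂y = 0
  ∂R/∂z = 2
Sum = 4, which is exactly div F.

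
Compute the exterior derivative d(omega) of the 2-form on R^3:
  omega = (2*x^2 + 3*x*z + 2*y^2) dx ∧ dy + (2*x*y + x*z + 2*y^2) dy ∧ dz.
d(omega) = (3*x + 2*y + z) dx ∧ dy ∧ dz

For a 2-form omega = sum_{i<j} g_{ij} dx_i ∧ dx_j, the exterior derivative is
  d(omega) = sum_{i<j} d(g_{ij}) ∧ dx_i ∧ dx_j = sum_{i<j, k} (∂g_{ij}/∂x_k) dx_k ∧ dx_i ∧ dx_j.
Expand each term, using dx_k ∧ dx_i ∧ dx_j = sgn(permutation) dx_{(a)} ∧ dx_{(b)} ∧ dx_{(c)} with (a < b < c) sorted:
  d(2*x^2 + 3*x*z + 2*y^2) includes (∂/∂z)(2*x^2 + 3*x*z + 2*y^2) dz = (3*x) dz, which multiplied by dx ∧ dy gives (3*x) dx ∧ dy ∧ dz
  d(2*x*y + x*z + 2*y^2) includes (∂/∂x)(2*x*y + x*z + 2*y^2) dx = (2*y + z) dx, which multiplied by dy ∧ dz gives (2*y + z) dx ∧ dy ∧ dz
Collecting like 3-forms: d(omega) = (3*x + 2*y + z) dx ∧ dy ∧ dz.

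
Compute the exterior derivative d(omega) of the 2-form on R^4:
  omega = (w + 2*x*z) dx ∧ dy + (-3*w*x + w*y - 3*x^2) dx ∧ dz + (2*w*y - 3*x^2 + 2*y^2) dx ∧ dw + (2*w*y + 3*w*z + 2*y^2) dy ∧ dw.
d(omega) = (-w + 2*x) dx ∧ dy ∧ dz + (-2*w - 4*y + 1) dx ∧ dy ∧ dw + (-3*x + y) dx ∧ dz ∧ dw + (-3*w) dy ∧ dz ∧ dw

For a 2-form omega = sum_{i<j} g_{ij} dx_i ∧ dx_j, the exterior derivative is
  d(omega) = sum_{i<j} d(g_{ij}) ∧ dx_i ∧ dx_j = sum_{i<j, k} (∂g_{ij}/∂x_k) dx_k ∧ dx_i ∧ dx_j.
Expand each term, using dx_k ∧ dx_i ∧ dx_j = sgn(permutation) dx_{(a)} ∧ dx_{(b)} ∧ dx_{(c)} with (a < b < c) sorted:
  d(w + 2*x*z) includes (∂/∂z)(w + 2*x*z) dz = (2*x) dz, which multiplied by dx ∧ dy gives (2*x) dx ∧ dy ∧ dz
  d(w + 2*x*z) includes (∂/∂w)(w + 2*x*z) dw = (1) dw, which multiplied by dx ∧ dy gives (1) dx ∧ dy ∧ dw
  d(-3*w*x + w*y - 3*x^2) includes (∂/∂y)(-3*w*x + w*y - 3*x^2) dy = (w) dy, which multiplied by dx ∧ dz gives (-w) dx ∧ dy ∧ dz
  d(-3*w*x + w*y - 3*x^2) includes (∂/∂w)(-3*w*x + w*y - 3*x^2) dw = (-3*x + y) dw, which multiplied by dx ∧ dz gives (-3*x + y) dx ∧ dz ∧ dw
  d(2*w*y - 3*x^2 + 2*y^2) includes (∂/∂y)(2*w*y - 3*x^2 + 2*y^2) dy = (2*w + 4*y) dy, which multiplied by dx ∧ dw gives (-2*w - 4*y) dx ∧ dy ∧ dw
  d(2*w*y + 3*w*z + 2*y^2) includes (∂/∂z)(2*w*y + 3*w*z + 2*y^2) dz = (3*w) dz, which multiplied by dy ∧ dw gives (-3*w) dy ∧ dz ∧ dw
Collecting like 3-forms: d(omega) = (-w + 2*x) dx ∧ dy ∧ dz + (-2*w - 4*y + 1) dx ∧ dy ∧ dw + (-3*x + y) dx ∧ dz ∧ dw + (-3*w) dy ∧ dz ∧ dw.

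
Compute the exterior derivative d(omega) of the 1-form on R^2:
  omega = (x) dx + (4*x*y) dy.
d(omega) = (4*y) dx ∧ dy

For a 1-form omega = sum_i f_i dx_i, the exterior derivative is
  d(omega) = sum_{i < j} (∂f_j/∂x_i - ∂f_i/∂x_j) dx_i ∧ dx_j.
  coefficient of dx ∧ dy: ∂f_2/∂x - ∂f_1/∂y = ∂(4*x*y)/∂x - ∂(x)/∂y = 4*y
Assembling: d(omega) = (4*y) dx ∧ dy.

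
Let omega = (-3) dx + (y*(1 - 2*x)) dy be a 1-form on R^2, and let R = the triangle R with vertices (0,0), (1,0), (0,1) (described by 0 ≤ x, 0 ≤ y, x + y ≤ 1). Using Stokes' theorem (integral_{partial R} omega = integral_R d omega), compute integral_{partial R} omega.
integral_(partial R) omega = -1/3

Stokes: integral_partial_R omega = integral_R d omega with d omega = (∂Q/∂x - ∂P/∂y) dx ∧ dy.
  ∂Q/∂x = -2*y
  ∂P/∂y = 0
  integrand = ∂Q/∂x - ∂P/∂y = -2*y.
Integrating over R: integral_0^1 integral_0^{1-x} (-2*y) dy dx = -1/3.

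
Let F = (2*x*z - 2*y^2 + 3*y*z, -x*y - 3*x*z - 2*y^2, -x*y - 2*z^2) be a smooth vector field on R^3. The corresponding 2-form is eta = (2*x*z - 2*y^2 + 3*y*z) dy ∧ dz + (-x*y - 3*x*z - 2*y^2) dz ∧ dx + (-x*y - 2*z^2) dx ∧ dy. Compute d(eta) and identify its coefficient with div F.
d(eta) = (-x - 4*y - 2*z) dx ∧ dy ∧ dz; div F = -x - 4*y - 2*z

For a 2-form in R^3 of the form above, applying d gives a 3-form with coefficient ∂P/∂x + ∂Q/∂y + ∂R/∂z:
  ∂P/∂x = 2*z
  ∂Q/∂y = -x - 4*y
  ∂R/∂z = -4*z
Sum = -x - 4*y - 2*z, which is exactly div F.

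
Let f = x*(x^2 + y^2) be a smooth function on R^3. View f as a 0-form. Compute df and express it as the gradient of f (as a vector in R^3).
df = (3*x^2 + y^2) dx + (2*x*y) dy + (0) dz; grad f = (3*x^2 + y^2, 2*x*y, 0)

For a 0-form f, d f = (∂f/∂x) dx + (∂f/∂y) dy + (∂f/∂z) dz. The components of the vector representation are exactly the entries of grad f in Cartesian coordinates:
  ∂f/∂x = 3*x^2 + y^2
  ∂f/∂y = 2*x*y
  ∂f/∂z = 0.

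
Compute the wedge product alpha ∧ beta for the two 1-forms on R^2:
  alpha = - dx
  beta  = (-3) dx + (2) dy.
alpha ∧ beta = (-2) dx ∧ dy

Distribute the wedge, using dx_i ∧ dx_j = -dx_j ∧ dx_i and dx_i ∧ dx_i = 0. For each pair (i, j) with i < j, the coefficient of dx_i ∧ dx_j in alpha ∧ beta is (alpha_i * beta_j - alpha_j * beta_i). Collecting: alpha ∧ beta = (-2) dx ∧ dy.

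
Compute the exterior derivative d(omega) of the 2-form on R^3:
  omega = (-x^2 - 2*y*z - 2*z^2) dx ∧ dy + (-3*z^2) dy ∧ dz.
d(omega) = (-2*y - 4*z) dx ∧ dy ∧ dz

For a 2-form omega = sum_{i<j} g_{ij} dx_i ∧ dx_j, the exterior derivative is
  d(omega) = sum_{i<j} d(g_{ij}) ∧ dx_i ∧ dx_j = sum_{i<j, k} (∂g_{ij}/∂x_k) dx_k ∧ dx_i ∧ dx_j.
Expand each term, using dx_k ∧ dx_i ∧ dx_j = sgn(permutation) dx_{(a)} ∧ dx_{(b)} ∧ dx_{(c)} with (a < b < c) sorted:
  d(-x^2 - 2*y*z - 2*z^2) includes (∂/∂z)(-x^2 - 2*y*z - 2*z^2) dz = (-2*y - 4*z) dz, which multiplied by dx ∧ dy gives (-2*y - 4*z) dx ∧ dy ∧ dz
Collecting like 3-forms: d(omega) = (-2*y - 4*z) dx ∧ dy ∧ dz.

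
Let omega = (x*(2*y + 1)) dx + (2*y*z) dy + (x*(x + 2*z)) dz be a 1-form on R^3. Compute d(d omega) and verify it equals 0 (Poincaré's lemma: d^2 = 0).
d(d omega) = 0

Step 1: d omega = sum_{i<j} (∂f_j/∂x_i - ∂f_i/∂x_j) dx_i ∧ dx_j:
  coeff of dx ∧ dy: -2*x
  coeff of dx ∧ dz: 2*x + 2*z
  coeff of dy ∧ dz: -2*y
Step 2: Apply d again to each 2-form coefficient. The only possible 3-form in R^3 is dx ∧ dy ∧ dz, with coefficient
  ∂(coeff of dy∧dz)/∂x - ∂(coeff of dx∧dz)/∂y + ∂(coeff of dx∧dy)/∂z
  = ∂/∂x (-2*y) - ∂/∂y (2*x + 2*z) + ∂/∂z (-2*x).
Each of these terms simplifies to sums of mixed partials that cancel in pairs. The result is 0 (by equality of mixed partials for smooth functions — Schwarz / Clairaut).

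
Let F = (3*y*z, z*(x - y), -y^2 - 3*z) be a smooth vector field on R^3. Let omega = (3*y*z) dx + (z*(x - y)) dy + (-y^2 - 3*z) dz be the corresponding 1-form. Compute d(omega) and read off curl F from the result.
d(omega) = (-x - y) dy ∧ dz + (3*y) dz ∧ dx + (-2*z) dx ∧ dy; curl F = (-x - y, 3*y, -2*z)

d omega = sum_{i<j} (∂f_j/∂x_i - ∂f_i/∂x_j) dx_i ∧ dx_j. Under the identification (dy ∧ dz, dz ∧ dx, dx ∧ dy) ↔ (e_x, e_y, e_z), the coefficients are exactly the components of curl F. Compute:
  ∂R/∂y - ∂Q/∂z = (-2*y) - (x - y) = -x - y
  ∂P/∂z - ∂R/∂x = (3*y) - (0) = 3*y
  ∂Q/∂x - ∂P/∂y = (z) - (3*z) = -2*z.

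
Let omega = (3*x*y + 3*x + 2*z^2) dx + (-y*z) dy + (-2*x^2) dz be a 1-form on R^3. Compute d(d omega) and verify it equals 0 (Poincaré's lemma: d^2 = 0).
d(d omega) = 0

Step 1: d omega = sum_{i<j} (∂f_j/∂x_i - ∂f_i/∂x_j) dx_i ∧ dx_j:
  coeff of dx ∧ dy: -3*x
  coeff of dx ∧ dz: -4*x - 4*z
  coeff of dy ∧ dz: y
Step 2: Apply d again to each 2-form coefficient. The only possible 3-form in R^3 is dx ∧ dy ∧ dz, with coefficient
  ∂(coeff of dy∧dz)/∂x - ∂(coeff of dx∧dz)/∂y + ∂(coeff of dx∧dy)/∂z
  = ∂/∂x (y) - ∂/∂y (-4*x - 4*z) + ∂/∂z (-3*x).
Each of these terms simplifies to sums of mixed partials that cancel in pairs. The result is 0 (by equality of mixed partials for smooth functions — Schwarz / Clairaut).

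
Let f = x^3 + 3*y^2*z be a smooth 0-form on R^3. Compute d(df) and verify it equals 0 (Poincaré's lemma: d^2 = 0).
d(df) = 0

Step 1: df = sum_i (∂f/∂x_i) dx_i = (3*x^2) dx + (6*y*z) dy + (3*y^2) dz.
Step 2: Apply d again. Using the 1-form formula, the coefficient of dx ∧ dy in d(df) is ∂^2 f/∂x ∂y - ∂^2 f/∂y ∂x = (0) - (0) = 0 (equality of mixed partials for smooth f).
Similarly for dx ∧ dz and dy ∧ dz — all coefficients vanish. So d(df) = 0.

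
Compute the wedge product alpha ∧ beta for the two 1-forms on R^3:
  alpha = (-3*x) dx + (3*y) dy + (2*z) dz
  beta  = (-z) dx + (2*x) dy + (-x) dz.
alpha ∧ beta = (-6*x^2 + 3*y*z) dx ∧ dy + (3*x^2 + 2*z^2) dx ∧ dz + (-x*(3*y + 4*z)) dy ∧ dz

Distribute the wedge, using dx_i ∧ dx_j = -dx_j ∧ dx_i and dx_i ∧ dx_i = 0. For each pair (i, j) with i < j, the coefficient of dx_i ∧ dx_j in alpha ∧ beta is (alpha_i * beta_j - alpha_j * beta_i). Collecting: alpha ∧ beta = (-6*x^2 + 3*y*z) dx ∧ dy + (3*x^2 + 2*z^2) dx ∧ dz + (-x*(3*y + 4*z)) dy ∧ dz.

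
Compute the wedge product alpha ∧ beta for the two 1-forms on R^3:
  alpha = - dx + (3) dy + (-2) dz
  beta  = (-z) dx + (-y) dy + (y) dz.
alpha ∧ beta = (y + 3*z) dx ∧ dy + (-y - 2*z) dx ∧ dz + (y) dy ∧ dz

Distribute the wedge, using dx_i ∧ dx_j = -dx_j ∧ dx_i and dx_i ∧ dx_i = 0. For each pair (i, j) with i < j, the coefficient of dx_i ∧ dx_j in alpha ∧ beta is (alpha_i * beta_j - alpha_j * beta_i). Collecting: alpha ∧ beta = (y + 3*z) dx ∧ dy + (-y - 2*z) dx ∧ dz + (y) dy ∧ dz.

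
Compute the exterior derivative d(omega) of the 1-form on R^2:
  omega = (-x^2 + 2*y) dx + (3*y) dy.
d(omega) = (-2) dx ∧ dy

For a 1-form omega = sum_i f_i dx_i, the exterior derivative is
  d(omega) = sum_{i < j} (∂f_j/∂x_i - ∂f_i/∂x_j) dx_i ∧ dx_j.
  coefficient of dx ∧ dy: ∂f_2/∂x - ∂f_1/∂y = ∂(3*y)/∂x - ∂(-x^2 + 2*y)/∂y = -2
Assembling: d(omega) = (-2) dx ∧ dy.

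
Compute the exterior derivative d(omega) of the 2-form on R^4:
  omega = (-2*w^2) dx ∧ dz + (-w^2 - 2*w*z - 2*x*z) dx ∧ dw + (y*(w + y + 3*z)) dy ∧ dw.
d(omega) = (-2*w + 2*x) dx ∧ dz ∧ dw + (-3*y) dy ∧ dz ∧ dw

For a 2-form omega = sum_{i<j} g_{ij} dx_i ∧ dx_j, the exterior derivative is
  d(omega) = sum_{i<j} d(g_{ij}) ∧ dx_i ∧ dx_j = sum_{i<j, k} (∂g_{ij}/∂x_k) dx_k ∧ dx_i ∧ dx_j.
Expand each term, using dx_k ∧ dx_i ∧ dx_j = sgn(permutation) dx_{(a)} ∧ dx_{(b)} ∧ dx_{(c)} with (a < b < c) sorted:
  d(-2*w^2) includes (∂/∂w)(-2*w^2) dw = (-4*w) dw, which multiplied by dx ∧ dz gives (-4*w) dx ∧ dz ∧ dw
  d(-w^2 - 2*w*z - 2*x*z) includes (∂/∂z)(-w^2 - 2*w*z - 2*x*z) dz = (-2*w - 2*x) dz, which multiplied by dx ∧ dw gives (2*w + 2*x) dx ∧ dz ∧ dw
  d(y*(w + y + 3*z)) includes (∂/∂z)(y*(w + y + 3*z)) dz = (3*y) dz, which multiplied by dy ∧ dw gives (-3*y) dy ∧ dz ∧ dw
Collecting like 3-forms: d(omega) = (-2*w + 2*x) dx ∧ dz ∧ dw + (-3*y) dy ∧ dz ∧ dw.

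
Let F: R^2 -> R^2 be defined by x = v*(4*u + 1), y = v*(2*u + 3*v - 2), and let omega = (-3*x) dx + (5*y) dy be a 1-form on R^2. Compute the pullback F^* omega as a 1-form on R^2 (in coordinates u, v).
F^* omega = (v^2*(-28*u + 30*v - 32)) du + (v*(-28*u^2 + 90*u*v - 64*u + 90*v^2 - 90*v + 17)) dv

Using F^*(f dg) = (f ∘ F) d(g ∘ F), substitute each coordinate x_i by F_i(u, v) in f_i, and replace dx_i by d F_i = (∂F_i/∂u) du + (∂F_i/∂v) dv.
  For the x component: f_1(F) = 3*v*(-4*u - 1); d F_1 = (4*v) du + (4*u + 1) dv
  For the y component: f_2(F) = 5*v*(2*u + 3*v - 2); d F_2 = (2*v) du + (2*u + 6*v - 2) dv
Combining and collecting du, dv coefficients:
  coeff of du: v^2*(-28*u + 30*v - 32)
  coeff of dv: v*(-28*u^2 + 90*u*v - 64*u + 90*v^2 - 90*v + 17)
F^* omega = (v^2*(-28*u + 30*v - 32)) du + (v*(-28*u^2 + 90*u*v - 64*u + 90*v^2 - 90*v + 17)) dv.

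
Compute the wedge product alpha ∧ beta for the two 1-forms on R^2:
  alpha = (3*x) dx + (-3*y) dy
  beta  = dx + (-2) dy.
alpha ∧ beta = (-6*x + 3*y) dx ∧ dy

Distribute the wedge, using dx_i ∧ dx_j = -dx_j ∧ dx_i and dx_i ∧ dx_i = 0. For each pair (i, j) with i < j, the coefficient of dx_i ∧ dx_j in alpha ∧ beta is (alpha_i * beta_j - alpha_j * beta_i). Collecting: alpha ∧ beta = (-6*x + 3*y) dx ∧ dy.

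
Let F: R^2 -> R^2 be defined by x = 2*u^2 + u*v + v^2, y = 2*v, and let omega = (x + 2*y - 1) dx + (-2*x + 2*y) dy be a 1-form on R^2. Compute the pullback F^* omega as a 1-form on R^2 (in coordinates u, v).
F^* omega = (8*u^3 + 6*u^2*v + 5*u*v^2 + 16*u*v - 4*u + v^3 + 4*v^2 - v) du + (2*u^3 + 5*u^2*v - 8*u^2 + 3*u*v^2 - u + 2*v^3 + 4*v^2 + 6*v) dv

Using F^*(f dg) = (f ∘ F) d(g ∘ F), substitute each coordinate x_i by F_i(u, v) in f_i, and replace dx_i by d F_i = (∂F_i/∂u) du + (∂F_i/∂v) dv.
  For the x component: f_1(F) = 2*u^2 + u*v + v^2 + 4*v - 1; d F_1 = (4*u + v) du + (u + 2*v) dv
  For the y component: f_2(F) = -4*u^2 - 2*u*v - 2*v^2 + 4*v; d F_2 = (0) du + (2) dv
Combining and collecting du, dv coefficients:
  coeff of du: 8*u^3 + 6*u^2*v + 5*u*v^2 + 16*u*v - 4*u + v^3 + 4*v^2 - v
  coeff of dv: 2*u^3 + 5*u^2*v - 8*u^2 + 3*u*v^2 - u + 2*v^3 + 4*v^2 + 6*v
F^* omega = (8*u^3 + 6*u^2*v + 5*u*v^2 + 16*u*v - 4*u + v^3 + 4*v^2 - v) du + (2*u^3 + 5*u^2*v - 8*u^2 + 3*u*v^2 - u + 2*v^3 + 4*v^2 + 6*v) dv.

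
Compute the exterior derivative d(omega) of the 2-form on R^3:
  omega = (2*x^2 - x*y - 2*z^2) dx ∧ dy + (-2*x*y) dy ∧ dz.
d(omega) = (-2*y - 4*z) dx ∧ dy ∧ dz

For a 2-form omega = sum_{i<j} g_{ij} dx_i ∧ dx_j, the exterior derivative is
  d(omega) = sum_{i<j} d(g_{ij}) ∧ dx_i ∧ dx_j = sum_{i<j, k} (∂g_{ij}/∂x_k) dx_k ∧ dx_i ∧ dx_j.
Expand each term, using dx_k ∧ dx_i ∧ dx_j = sgn(permutation) dx_{(a)} ∧ dx_{(b)} ∧ dx_{(c)} with (a < b < c) sorted:
  d(2*x^2 - x*y - 2*z^2) includes (∂/∂z)(2*x^2 - x*y - 2*z^2) dz = (-4*z) dz, which multiplied by dx ∧ dy gives (-4*z) dx ∧ dy ∧ dz
  d(-2*x*y) includes (∂/∂x)(-2*x*y) dx = (-2*y) dx, which multiplied by dy ∧ dz gives (-2*y) dx ∧ dy ∧ dz
Collecting like 3-forms: d(omega) = (-2*y - 4*z) dx ∧ dy ∧ dz.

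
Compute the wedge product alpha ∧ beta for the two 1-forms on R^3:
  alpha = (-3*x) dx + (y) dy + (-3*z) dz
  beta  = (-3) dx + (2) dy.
alpha ∧ beta = (-6*x + 3*y) dx ∧ dy + (-9*z) dx ∧ dz + (6*z) dy ∧ dz

Distribute the wedge, using dx_i ∧ dx_j = -dx_j ∧ dx_i and dx_i ∧ dx_i = 0. For each pair (i, j) with i < j, the coefficient of dx_i ∧ dx_j in alpha ∧ beta is (alpha_i * beta_j - alpha_j * beta_i). Collecting: alpha ∧ beta = (-6*x + 3*y) dx ∧ dy + (-9*z) dx ∧ dz + (6*z) dy ∧ dz.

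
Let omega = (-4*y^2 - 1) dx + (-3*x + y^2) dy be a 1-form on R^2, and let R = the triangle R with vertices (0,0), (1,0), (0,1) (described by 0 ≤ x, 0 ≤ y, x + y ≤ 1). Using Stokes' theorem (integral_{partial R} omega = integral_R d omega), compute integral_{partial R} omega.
integral_(partial R) omega = -1/6

Stokes: integral_partial_R omega = integral_R d omega with d omega = (∂Q/∂x - ∂P/∂y) dx ∧ dy.
  ∂Q/∂x = -3
  ∂P/∂y = -8*y
  integrand = ∂Q/∂x - ∂P/∂y = 8*y - 3.
Integrating over R: integral_0^1 integral_0^{1-x} (8*y - 3) dy dx = -1/6.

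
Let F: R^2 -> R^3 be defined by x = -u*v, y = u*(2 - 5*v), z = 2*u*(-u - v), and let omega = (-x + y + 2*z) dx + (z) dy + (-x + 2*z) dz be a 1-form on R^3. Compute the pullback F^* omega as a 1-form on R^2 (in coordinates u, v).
F^* omega = (2*u*(8*u^2 + 17*u*v - 2*u + 12*v^2 - 3*v)) du + (u^2*(22*u + 24*v - 2)) dv

Using F^*(f dg) = (f ∘ F) d(g ∘ F), substitute each coordinate x_i by F_i(u, v) in f_i, and replace dx_i by d F_i = (∂F_i/∂u) du + (∂F_i/∂v) dv.
  For the x component: f_1(F) = 2*u*(-2*u - 4*v + 1); d F_1 = (-v) du + (-u) dv
  For the y component: f_2(F) = 2*u*(-u - v); d F_2 = (2 - 5*v) du + (-5*u) dv
  For the z component: f_3(F) = u*(-4*u - 3*v); d F_3 = (-4*u - 2*v) du + (-2*u) dv
Combining and collecting du, dv coefficients:
  coeff of du: 2*u*(8*u^2 + 17*u*v - 2*u + 12*v^2 - 3*v)
  coeff of dv: u^2*(22*u + 24*v - 2)
F^* omega = (2*u*(8*u^2 + 17*u*v - 2*u + 12*v^2 - 3*v)) du + (u^2*(22*u + 24*v - 2)) dv.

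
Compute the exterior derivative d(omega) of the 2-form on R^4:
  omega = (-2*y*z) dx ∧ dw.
d(omega) = (2*z) dx ∧ dy ∧ dw + (2*y) dx ∧ dz ∧ dw

For a 2-form omega = sum_{i<j} g_{ij} dx_i ∧ dx_j, the exterior derivative is
  d(omega) = sum_{i<j} d(g_{ij}) ∧ dx_i ∧ dx_j = sum_{i<j, k} (∂g_{ij}/∂x_k) dx_k ∧ dx_i ∧ dx_j.
Expand each term, using dx_k ∧ dx_i ∧ dx_j = sgn(permutation) dx_{(a)} ∧ dx_{(b)} ∧ dx_{(c)} with (a < b < c) sorted:
  d(-2*y*z) includes (∂/∂y)(-2*y*z) dy = (-2*z) dy, which multiplied by dx ∧ dw gives (2*z) dx ∧ dy ∧ dw
  d(-2*y*z) includes (∂/∂z)(-2*y*z) dz = (-2*y) dz, which multiplied by dx ∧ dw gives (2*y) dx ∧ dz ∧ dw
Collecting like 3-forms: d(omega) = (2*z) dx ∧ dy ∧ dw + (2*y) dx ∧ dz ∧ dw.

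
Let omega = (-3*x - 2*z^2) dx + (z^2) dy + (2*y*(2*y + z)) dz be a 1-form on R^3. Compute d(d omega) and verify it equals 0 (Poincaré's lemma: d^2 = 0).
d(d omega) = 0

Step 1: d omega = sum_{i<j} (∂f_j/∂x_i - ∂f_i/∂x_j) dx_i ∧ dx_j:
  coeff of dx ∧ dy: 0
  coeff of dx ∧ dz: 4*z
  coeff of dy ∧ dz: 8*y
Step 2: Apply d again to each 2-form coefficient. The only possible 3-form in R^3 is dx ∧ dy ∧ dz, with coefficient
  ∂(coeff of dy∧dz)/∂x - ∂(coeff of dx∧dz)/∂y + ∂(coeff of dx∧dy)/∂z
  = ∂/∂x (8*y) - ∂/∂y (4*z) + ∂/∂z (0).
Each of these terms simplifies to sums of mixed partials that cancel in pairs. The result is 0 (by equality of mixed partials for smooth functions — Schwarz / Clairaut).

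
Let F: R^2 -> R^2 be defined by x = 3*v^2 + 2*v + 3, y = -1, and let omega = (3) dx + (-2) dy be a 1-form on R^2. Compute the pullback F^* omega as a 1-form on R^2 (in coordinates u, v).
F^* omega = (18*v + 6) dv

Using F^*(f dg) = (f ∘ F) d(g ∘ F), substitute each coordinate x_i by F_i(u, v) in f_i, and replace dx_i by d F_i = (∂F_i/∂u) du + (∂F_i/∂v) dv.
  For the x component: f_1(F) = 3; d F_1 = (0) du + (6*v + 2) dv
  For the y component: f_2(F) = -2; d F_2 = (0) du + (0) dv
Combining and collecting du, dv coefficients:
  coeff of du: 0
  coeff of dv: 18*v + 6
F^* omega = (18*v + 6) dv.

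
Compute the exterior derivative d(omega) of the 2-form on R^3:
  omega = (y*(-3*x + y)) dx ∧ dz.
d(omega) = (3*x - 2*y) dx ∧ dy ∧ dz

For a 2-form omega = sum_{i<j} g_{ij} dx_i ∧ dx_j, the exterior derivative is
  d(omega) = sum_{i<j} d(g_{ij}) ∧ dx_i ∧ dx_j = sum_{i<j, k} (∂g_{ij}/∂x_k) dx_k ∧ dx_i ∧ dx_j.
Expand each term, using dx_k ∧ dx_i ∧ dx_j = sgn(permutation) dx_{(a)} ∧ dx_{(b)} ∧ dx_{(c)} with (a < b < c) sorted:
  d(y*(-3*x + y)) includes (∂/∂y)(y*(-3*x + y)) dy = (-3*x + 2*y) dy, which multiplied by dx ∧ dz gives (3*x - 2*y) dx ∧ dy ∧ dz
Collecting like 3-forms: d(omega) = (3*x - 2*y) dx ∧ dy ∧ dz.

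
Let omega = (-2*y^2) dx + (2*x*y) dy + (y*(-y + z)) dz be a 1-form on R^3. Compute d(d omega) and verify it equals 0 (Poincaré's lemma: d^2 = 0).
d(d omega) = 0

Step 1: d omega = sum_{i<j} (∂f_j/∂x_i - ∂f_i/∂x_j) dx_i ∧ dx_j:
  coeff of dx ∧ dy: 6*y
  coeff of dx ∧ dz: 0
  coeff of dy ∧ dz: -2*y + z
Step 2: Apply d again to each 2-form coefficient. The only possible 3-form in R^3 is dx ∧ dy ∧ dz, with coefficient
  ∂(coeff of dy∧dz)/∂x - ∂(coeff of dx∧dz)/∂y + ∂(coeff of dx∧dy)/∂z
  = ∂/∂x (-2*y + z) - ∂/∂y (0) + ∂/∂z (6*y).
Each of these terms simplifies to sums of mixed partials that cancel in pairs. The result is 0 (by equality of mixed partials for smooth functions — Schwarz / Clairaut).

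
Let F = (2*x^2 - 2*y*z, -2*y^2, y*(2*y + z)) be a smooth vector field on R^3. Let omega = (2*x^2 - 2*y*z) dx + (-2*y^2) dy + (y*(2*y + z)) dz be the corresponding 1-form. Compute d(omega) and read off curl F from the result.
d(omega) = (4*y + z) dy ∧ dz + (-2*y) dz ∧ dx + (2*z) dx ∧ dy; curl F = (4*y + z, -2*y, 2*z)

d omega = sum_{i<j} (∂f_j/∂x_i - ∂f_i/∂x_j) dx_i ∧ dx_j. Under the identification (dy ∧ dz, dz ∧ dx, dx ∧ dy) ↔ (e_x, e_y, e_z), the coefficients are exactly the components of curl F. Compute:
  ∂R/∂y - ∂Q/∂z = (4*y + z) - (0) = 4*y + z
  ∂P/∂z - ∂R/∂x = (-2*y) - (0) = -2*y
  ∂Q/∂x - ∂P/∂y = (0) - (-2*z) = 2*z.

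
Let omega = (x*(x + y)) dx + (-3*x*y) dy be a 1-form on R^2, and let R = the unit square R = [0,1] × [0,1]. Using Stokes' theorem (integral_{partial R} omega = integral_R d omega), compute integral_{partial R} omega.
integral_(partial R) omega = -2

Stokes: integral_partial_R omega = integral_R d omega with d omega = (∂Q/∂x - ∂P/∂y) dx ∧ dy.
  ∂Q/∂x = -3*y
  ∂P/∂y = x
  integrand = ∂Q/∂x - ∂P/∂y = -x - 3*y.
Integrating over R: integral_0^1 integral_0^1 (-x - 3*y) dx dy = -2.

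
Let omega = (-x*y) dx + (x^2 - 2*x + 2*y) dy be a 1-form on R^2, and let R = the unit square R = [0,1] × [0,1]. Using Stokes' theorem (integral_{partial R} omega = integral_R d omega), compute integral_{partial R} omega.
integral_(partial R) omega = -1/2

Stokes: integral_partial_R omega = integral_R d omega with d omega = (∂Q/∂x - ∂P/∂y) dx ∧ dy.
  ∂Q/∂x = 2*x - 2
  ∂P/∂y = -x
  integrand = ∂Q/∂x - ∂P/∂y = 3*x - 2.
Integrating over R: integral_0^1 integral_0^1 (3*x - 2) dx dy = -1/2.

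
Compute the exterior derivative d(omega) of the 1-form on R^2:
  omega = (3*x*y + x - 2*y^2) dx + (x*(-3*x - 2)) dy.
d(omega) = (-9*x + 4*y - 2) dx ∧ dy

For a 1-form omega = sum_i f_i dx_i, the exterior derivative is
  d(omega) = sum_{i < j} (∂f_j/∂x_i - ∂f_i/∂x_j) dx_i ∧ dx_j.
  coefficient of dx ∧ dy: ∂f_2/∂x - ∂f_1/∂y = ∂(x*(-3*x - 2))/∂x - ∂(3*x*y + x - 2*y^2)/∂y = -9*x + 4*y - 2
Assembling: d(omega) = (-9*x + 4*y - 2) dx ∧ dy.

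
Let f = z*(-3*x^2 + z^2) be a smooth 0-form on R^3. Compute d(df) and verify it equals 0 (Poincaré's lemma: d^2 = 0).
d(df) = 0

Step 1: df = sum_i (∂f/∂x_i) dx_i = (-6*x*z) dx + (0) dy + (-3*x^2 + 3*z^2) dz.
Step 2: Apply d again. Using the 1-form formula, the coefficient of dx ∧ dy in d(df) is ∂^2 f/∂x ∂y - ∂^2 f/∂y ∂x = (0) - (0) = 0 (equality of mixed partials for smooth f).
Similarly for dx ∧ dz and dy ∧ dz — all coefficients vanish. So d(df) = 0.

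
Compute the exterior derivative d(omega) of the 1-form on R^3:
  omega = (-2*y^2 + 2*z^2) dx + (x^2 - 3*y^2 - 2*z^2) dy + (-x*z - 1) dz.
d(omega) = (2*x + 4*y) dx ∧ dy + (-5*z) dx ∧ dz + (4*z) dy ∧ dz

For a 1-form omega = sum_i f_i dx_i, the exterior derivative is
  d(omega) = sum_{i < j} (∂f_j/∂x_i - ∂f_i/∂x_j) dx_i ∧ dx_j.
  coefficient of dx ∧ dy: ∂f_2/∂x - ∂f_1/∂y = ∂(x^2 - 3*y^2 - 2*z^2)/∂x - ∂(-2*y^2 + 2*z^2)/∂y = 2*x + 4*y
  coefficient of dx ∧ dz: ∂f_3/∂x - ∂f_1/∂z = ∂(-x*z - 1)/∂x - ∂(-2*y^2 + 2*z^2)/∂z = -5*z
  coefficient of dy ∧ dz: ∂f_3/∂y - ∂f_2/∂z = ∂(-x*z - 1)/∂y - ∂(x^2 - 3*y^2 - 2*z^2)/∂z = 4*z
Assembling: d(omega) = (2*x + 4*y) dx ∧ dy + (-5*z) dx ∧ dz + (4*z) dy ∧ dz.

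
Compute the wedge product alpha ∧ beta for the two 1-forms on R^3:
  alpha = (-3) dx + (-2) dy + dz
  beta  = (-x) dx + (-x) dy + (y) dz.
alpha ∧ beta = (x) dx ∧ dy + (x - 3*y) dx ∧ dz + (x - 2*y) dy ∧ dz

Distribute the wedge, using dx_i ∧ dx_j = -dx_j ∧ dx_i and dx_i ∧ dx_i = 0. For each pair (i, j) with i < j, the coefficient of dx_i ∧ dx_j in alpha ∧ beta is (alpha_i * beta_j - alpha_j * beta_i). Collecting: alpha ∧ beta = (x) dx ∧ dy + (x - 3*y) dx ∧ dz + (x - 2*y) dy ∧ dz.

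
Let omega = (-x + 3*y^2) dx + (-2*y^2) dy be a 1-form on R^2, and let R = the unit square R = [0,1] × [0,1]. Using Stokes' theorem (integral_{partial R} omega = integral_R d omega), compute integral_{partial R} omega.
integral_(partial R) omega = -3

Stokes: integral_partial_R omega = integral_R d omega with d omega = (∂Q/∂x - ∂P/∂y) dx ∧ dy.
  ∂Q/∂x = 0
  ∂P/∂y = 6*y
  integrand = ∂Q/∂x - ∂P/∂y = -6*y.
Integrating over R: integral_0^1 integral_0^1 (-6*y) dx dy = -3.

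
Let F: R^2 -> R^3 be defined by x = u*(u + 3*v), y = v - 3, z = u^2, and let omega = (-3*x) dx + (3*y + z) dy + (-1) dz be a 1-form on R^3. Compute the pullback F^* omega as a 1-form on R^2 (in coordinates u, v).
F^* omega = (u*(-6*u^2 - 27*u*v - 27*v^2 - 2)) du + (-9*u^3 - 27*u^2*v + u^2 + 3*v - 9) dv

Using F^*(f dg) = (f ∘ F) d(g ∘ F), substitute each coordinate x_i by F_i(u, v) in f_i, and replace dx_i by d F_i = (∂F_i/∂u) du + (∂F_i/∂v) dv.
  For the x component: f_1(F) = 3*u*(-u - 3*v); d F_1 = (2*u + 3*v) du + (3*u) dv
  For the y component: f_2(F) = u^2 + 3*v - 9; d F_2 = (0) du + (1) dv
  For the z component: f_3(F) = -1; d F_3 = (2*u) du + (0) dv
Combining and collecting du, dv coefficients:
  coeff of du: u*(-6*u^2 - 27*u*v - 27*v^2 - 2)
  coeff of dv: -9*u^3 - 27*u^2*v + u^2 + 3*v - 9
F^* omega = (u*(-6*u^2 - 27*u*v - 27*v^2 - 2)) du + (-9*u^3 - 27*u^2*v + u^2 + 3*v - 9) dv.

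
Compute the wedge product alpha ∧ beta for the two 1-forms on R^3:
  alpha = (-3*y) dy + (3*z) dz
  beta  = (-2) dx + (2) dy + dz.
alpha ∧ beta = (-6*y) dx ∧ dy + (-3*y - 6*z) dy ∧ dz + (6*z) dx ∧ dz

Distribute the wedge, using dx_i ∧ dx_j = -dx_j ∧ dx_i and dx_i ∧ dx_i = 0. For each pair (i, j) with i < j, the coefficient of dx_i ∧ dx_j in alpha ∧ beta is (alpha_i * beta_j - alpha_j * beta_i). Collecting: alpha ∧ beta = (-6*y) dx ∧ dy + (-3*y - 6*z) dy ∧ dz + (6*z) dx ∧ dz.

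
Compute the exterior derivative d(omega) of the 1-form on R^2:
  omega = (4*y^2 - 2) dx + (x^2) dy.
d(omega) = (2*x - 8*y) dx ∧ dy

For a 1-form omega = sum_i f_i dx_i, the exterior derivative is
  d(omega) = sum_{i < j} (∂f_j/∂x_i - ∂f_i/∂x_j) dx_i ∧ dx_j.
  coefficient of dx ∧ dy: ∂f_2/∂x - ∂f_1/∂y = ∂(x^2)/∂x - ∂(4*y^2 - 2)/∂y = 2*x - 8*y
Assembling: d(omega) = (2*x - 8*y) dx ∧ dy.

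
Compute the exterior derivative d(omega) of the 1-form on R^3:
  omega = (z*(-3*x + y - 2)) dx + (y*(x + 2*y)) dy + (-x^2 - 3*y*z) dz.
d(omega) = (y - z) dx ∧ dy + (x - y + 2) dx ∧ dz + (-3*z) dy ∧ dz

For a 1-form omega = sum_i f_i dx_i, the exterior derivative is
  d(omega) = sum_{i < j} (∂f_j/∂x_i - ∂f_i/∂x_j) dx_i ∧ dx_j.
  coefficient of dx ∧ dy: ∂f_2/∂x - ∂f_1/∂y = ∂(y*(x + 2*y))/∂x - ∂(z*(-3*x + y - 2))/∂y = y - z
  coefficient of dx ∧ dz: ∂f_3/∂x - ∂f_1/∂z = ∂(-x^2 - 3*y*z)/∂x - ∂(z*(-3*x + y - 2))/∂z = x - y + 2
  coefficient of dy ∧ dz: ∂f_3/∂y - ∂f_2/∂z = ∂(-x^2 - 3*y*z)/∂y - ∂(y*(x + 2*y))/∂z = -3*z
Assembling: d(omega) = (y - z) dx ∧ dy + (x - y + 2) dx ∧ dz + (-3*z) dy ∧ dz.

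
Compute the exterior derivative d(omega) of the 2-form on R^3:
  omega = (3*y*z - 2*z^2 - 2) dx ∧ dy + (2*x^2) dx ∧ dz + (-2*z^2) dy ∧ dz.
d(omega) = (3*y - 4*z) dx ∧ dy ∧ dz

For a 2-form omega = sum_{i<j} g_{ij} dx_i ∧ dx_j, the exterior derivative is
  d(omega) = sum_{i<j} d(g_{ij}) ∧ dx_i ∧ dx_j = sum_{i<j, k} (∂g_{ij}/∂x_k) dx_k ∧ dx_i ∧ dx_j.
Expand each term, using dx_k ∧ dx_i ∧ dx_j = sgn(permutation) dx_{(a)} ∧ dx_{(b)} ∧ dx_{(c)} with (a < b < c) sorted:
  d(3*y*z - 2*z^2 - 2) includes (∂/∂z)(3*y*z - 2*z^2 - 2) dz = (3*y - 4*z) dz, which multiplied by dx ∧ dy gives (3*y - 4*z) dx ∧ dy ∧ dz
Collecting like 3-forms: d(omega) = (3*y - 4*z) dx ∧ dy ∧ dz.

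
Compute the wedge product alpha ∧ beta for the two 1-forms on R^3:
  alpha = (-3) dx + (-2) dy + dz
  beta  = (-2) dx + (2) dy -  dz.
alpha ∧ beta = (-10) dx ∧ dy + (5) dx ∧ dz

Distribute the wedge, using dx_i ∧ dx_j = -dx_j ∧ dx_i and dx_i ∧ dx_i = 0. For each pair (i, j) with i < j, the coefficient of dx_i ∧ dx_j in alpha ∧ beta is (alpha_i * beta_j - alpha_j * beta_i). Collecting: alpha ∧ beta = (-10) dx ∧ dy + (5) dx ∧ dz.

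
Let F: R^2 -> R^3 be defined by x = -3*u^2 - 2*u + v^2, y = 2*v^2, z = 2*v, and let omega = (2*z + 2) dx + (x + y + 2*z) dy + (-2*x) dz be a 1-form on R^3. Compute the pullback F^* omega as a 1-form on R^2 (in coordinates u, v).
F^* omega = (-24*u*v - 12*u - 8*v - 4) du + (-12*u^2*v + 12*u^2 - 8*u*v + 8*u + 12*v^3 + 20*v^2 + 4*v) dv

Using F^*(f dg) = (f ∘ F) d(g ∘ F), substitute each coordinate x_i by F_i(u, v) in f_i, and replace dx_i by d F_i = (∂F_i/∂u) du + (∂F_i/∂v) dv.
  For the x component: f_1(F) = 4*v + 2; d F_1 = (-6*u - 2) du + (2*v) dv
  For the y component: f_2(F) = -3*u^2 - 2*u + 3*v^2 + 4*v; d F_2 = (0) du + (4*v) dv
  For the z component: f_3(F) = 6*u^2 + 4*u - 2*v^2; d F_3 = (0) du + (2) dv
Combining and collecting du, dv coefficients:
  coeff of du: -24*u*v - 12*u - 8*v - 4
  coeff of dv: -12*u^2*v + 12*u^2 - 8*u*v + 8*u + 12*v^3 + 20*v^2 + 4*v
F^* omega = (-24*u*v - 12*u - 8*v - 4) du + (-12*u^2*v + 12*u^2 - 8*u*v + 8*u + 12*v^3 + 20*v^2 + 4*v) dv.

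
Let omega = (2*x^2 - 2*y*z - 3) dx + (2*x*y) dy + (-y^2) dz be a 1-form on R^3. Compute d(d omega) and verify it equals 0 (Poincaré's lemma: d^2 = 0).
d(d omega) = 0

Step 1: d omega = sum_{i<j} (∂f_j/∂x_i - ∂f_i/∂x_j) dx_i ∧ dx_j:
  coeff of dx ∧ dy: 2*y + 2*z
  coeff of dx ∧ dz: 2*y
  coeff of dy ∧ dz: -2*y
Step 2: Apply d again to each 2-form coefficient. The only possible 3-form in R^3 is dx ∧ dy ∧ dz, with coefficient
  ∂(coeff of dy∧dz)/∂x - ∂(coeff of dx∧dz)/∂y + ∂(coeff of dx∧dy)/∂z
  = ∂/∂x (-2*y) - ∂/∂y (2*y) + ∂/∂z (2*y + 2*z).
Each of these terms simplifies to sums of mixed partials that cancel in pairs. The result is 0 (by equality of mixed partials for smooth functions — Schwarz / Clairaut).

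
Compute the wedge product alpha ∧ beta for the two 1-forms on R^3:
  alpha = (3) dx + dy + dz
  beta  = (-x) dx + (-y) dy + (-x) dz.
alpha ∧ beta = (x - 3*y) dx ∧ dy + (-2*x) dx ∧ dz + (-x + y) dy ∧ dz

Distribute the wedge, using dx_i ∧ dx_j = -dx_j ∧ dx_i and dx_i ∧ dx_i = 0. For each pair (i, j) with i < j, the coefficient of dx_i ∧ dx_j in alpha ∧ beta is (alpha_i * beta_j - alpha_j * beta_i). Collecting: alpha ∧ beta = (x - 3*y) dx ∧ dy + (-2*x) dx ∧ dz + (-x + y) dy ∧ dz.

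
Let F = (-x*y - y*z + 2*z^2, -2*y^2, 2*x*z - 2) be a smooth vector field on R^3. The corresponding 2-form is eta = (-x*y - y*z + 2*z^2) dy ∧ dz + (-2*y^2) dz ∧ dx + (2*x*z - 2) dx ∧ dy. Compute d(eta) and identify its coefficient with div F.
d(eta) = (2*x - 5*y) dx ∧ dy ∧ dz; div F = 2*x - 5*y

For a 2-form in R^3 of the form above, applying d gives a 3-form with coefficient ∂P/∂x + ∂Q/∂y + ∂R/∂z:
  ∂P/∂x = -y
  ∂Q/∂y = -4*y
  ∂R/∂z = 2*x
Sum = 2*x - 5*y, which is exactly div F.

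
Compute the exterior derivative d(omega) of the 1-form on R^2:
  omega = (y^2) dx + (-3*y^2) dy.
d(omega) = (-2*y) dx ∧ dy

For a 1-form omega = sum_i f_i dx_i, the exterior derivative is
  d(omega) = sum_{i < j} (∂f_j/∂x_i - ∂f_i/∂x_j) dx_i ∧ dx_j.
  coefficient of dx ∧ dy: ∂f_2/∂x - ∂f_1/∂y = ∂(-3*y^2)/∂x - ∂(y^2)/∂y = -2*y
Assembling: d(omega) = (-2*y) dx ∧ dy.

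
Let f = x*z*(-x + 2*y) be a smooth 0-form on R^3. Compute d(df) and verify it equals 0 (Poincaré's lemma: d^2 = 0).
d(df) = 0

Step 1: df = sum_i (∂f/∂x_i) dx_i = (2*z*(-x + y)) dx + (2*x*z) dy + (x*(-x + 2*y)) dz.
Step 2: Apply d again. Using the 1-form formula, the coefficient of dx ∧ dy in d(df) is ∂^2 f/∂x ∂y - ∂^2 f/∂y ∂x = (2*z) - (2*z) = 0 (equality of mixed partials for smooth f).
Similarly for dx ∧ dz and dy ∧ dz — all coefficients vanish. So d(df) = 0.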